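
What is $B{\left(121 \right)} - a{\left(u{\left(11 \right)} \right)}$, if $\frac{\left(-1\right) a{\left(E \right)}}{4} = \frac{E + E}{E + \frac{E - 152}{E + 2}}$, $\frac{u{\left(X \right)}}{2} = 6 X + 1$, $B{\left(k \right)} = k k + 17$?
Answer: $\frac{133504670}{9103} \approx 14666.0$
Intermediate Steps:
$B{\left(k \right)} = 17 + k^{2}$ ($B{\left(k \right)} = k^{2} + 17 = 17 + k^{2}$)
$u{\left(X \right)} = 2 + 12 X$ ($u{\left(X \right)} = 2 \left(6 X + 1\right) = 2 \left(1 + 6 X\right) = 2 + 12 X$)
$a{\left(E \right)} = - \frac{8 E}{E + \frac{-152 + E}{2 + E}}$ ($a{\left(E \right)} = - 4 \frac{E + E}{E + \frac{E - 152}{E + 2}} = - 4 \frac{2 E}{E + \frac{-152 + E}{2 + E}} = - \frac{8 E}{E + \frac{-152 + E}{2 + E}}$)
$B{\left(121 \right)} - a{\left(u{\left(11 \right)} \right)} = \left(17 + 121^{2}\right) - - \frac{8 \left(2 + 12 \cdot 11\right) \left(2 + \left(2 + 12 \cdot 11\right)\right)}{-152 + \left(2 + 12 \cdot 11\right)^{2} + 3 \left(2 + 12 \cdot 11\right)} = \left(17 + 14641\right) - - \frac{8 \left(2 + 132\right) \left(2 + \left(2 + 132\right)\right)}{-152 + \left(2 + 132\right)^{2} + 3 \left(2 + 132\right)} = 14658 - \left(-8\right) 134 \frac{1}{-152 + 134^{2} + 3 \cdot 134} \left(2 + 134\right) = 14658 - \left(-8\right) 134 \frac{1}{-152 + 17956 + 402} \cdot 136 = 14658 - \left(-8\right) 134 \cdot \frac{1}{18206} \cdot 136 = 14658 - - \frac{72896}{9103} = 14658 + \frac{72896}{9103} = \frac{133504670}{9103}$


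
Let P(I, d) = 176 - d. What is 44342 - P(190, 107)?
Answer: 44273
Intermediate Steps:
44342 - P(190, 107) = 44342 - (176 - 1*107) = 44342 - (176 - 107) = 44342 - 1*69 = 44342 - 69 = 44273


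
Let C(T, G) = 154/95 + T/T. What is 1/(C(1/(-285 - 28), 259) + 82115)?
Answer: 95/7801174 ≈ 1.2178e-5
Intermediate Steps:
C(T, G) = 249/95 (C(T, G) = 154*(1/95) + 1 = 154/95 + 1 = 249/95)
1/(C(1/(-285 - 28), 259) + 82115) = 1/(249/95 + 82115) = 1/(7801174/95) = 95/7801174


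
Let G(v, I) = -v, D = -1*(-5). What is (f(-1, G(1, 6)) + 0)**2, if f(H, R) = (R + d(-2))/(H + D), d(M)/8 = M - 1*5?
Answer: 3249/16 ≈ 203.06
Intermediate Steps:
d(M) = -40 + 8*M (d(M) = 8*(M - 1*5) = 8*(M - 5) = 8*(-5 + M) = -40 + 8*M)
D = 5
f(H, R) = (-56 + R)/(5 + H) (f(H, R) = (R + (-40 + 8*(-2)))/(H + 5) = (R + (-40 - 16))/(5 + H) = (R - 56)/(5 + H) = (-56 + R)/(5 + H))
(f(-1, G(1, 6)) + 0)**2 = ((-56 - 1*1)/(5 - 1) + 0)**2 = ((-56 - 1)/4 + 0)**2 = ((1/4)*(-57) + 0)**2 = (-57/4 + 0)**2 = (-57/4)**2 = 3249/16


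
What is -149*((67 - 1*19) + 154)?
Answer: -30098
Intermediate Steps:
-149*((67 - 1*19) + 154) = -149*((67 - 19) + 154) = -149*(48 + 154) = -149*202 = -30098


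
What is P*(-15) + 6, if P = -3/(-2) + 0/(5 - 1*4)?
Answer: -33/2 ≈ -16.500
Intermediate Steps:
P = 3/2 (P = -3*(-½) + 0/(5 - 4) = 3/2 + 0/1 = 3/2 + 0*1 = 3/2 + 0 = 3/2 ≈ 1.5000)
P*(-15) + 6 = (3/2)*(-15) + 6 = -45/2 + 6 = -33/2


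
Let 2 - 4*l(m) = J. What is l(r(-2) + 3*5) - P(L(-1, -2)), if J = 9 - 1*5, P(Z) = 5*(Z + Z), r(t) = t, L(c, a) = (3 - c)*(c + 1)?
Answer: -½ ≈ -0.50000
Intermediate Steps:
L(c, a) = (1 + c)*(3 - c) (L(c, a) = (3 - c)*(1 + c) = (1 + c)*(3 - c))
P(Z) = 10*Z (P(Z) = 5*(2*Z) = 10*Z)
J = 4 (J = 9 - 5 = 4)
l(m) = -½ (l(m) = ½ - ¼*4 = ½ - 1 = -½)
l(r(-2) + 3*5) - P(L(-1, -2)) = -½ - 10*(3 - 1*(-1)² + 2*(-1)) = -½ - 10*(3 - 1*1 - 2) = -½ - 10*(3 - 1 - 2) = -½ - 10*0 = -½ - 1*0 = -½ + 0 = -½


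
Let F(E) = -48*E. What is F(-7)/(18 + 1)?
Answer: 336/19 ≈ 17.684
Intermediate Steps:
F(-7)/(18 + 1) = (-48*(-7))/(18 + 1) = 336/19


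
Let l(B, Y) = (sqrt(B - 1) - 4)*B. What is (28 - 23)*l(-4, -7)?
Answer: 80 - 20*I*sqrt(5) ≈ 80.0 - 44.721*I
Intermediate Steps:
l(B, Y) = B*(-4 + sqrt(-1 + B)) (l(B, Y) = (sqrt(-1 + B) - 4)*B = (-4 + sqrt(-1 + B))*B = B*(-4 + sqrt(-1 + B)))
(28 - 23)*l(-4, -7) = (28 - 23)*(-4*(-4 + sqrt(-1 - 4))) = 5*(-4*(-4 + sqrt(-5))) = 5*(-4*(-4 + I*sqrt(5))) = 5*(16 - 4*I*sqrt(5)) = 80 - 20*I*sqrt(5)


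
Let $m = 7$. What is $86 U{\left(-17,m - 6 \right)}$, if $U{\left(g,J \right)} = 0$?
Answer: $0$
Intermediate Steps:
$86 U{\left(-17,m - 6 \right)} = 86 \cdot 0 = 0$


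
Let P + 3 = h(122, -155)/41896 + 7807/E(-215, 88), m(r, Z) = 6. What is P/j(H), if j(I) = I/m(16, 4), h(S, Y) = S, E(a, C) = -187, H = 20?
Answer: -525844371/39172760 ≈ -13.424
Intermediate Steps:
j(I) = I/6
P = -175281457/3917276 (P = -3 + (122/41896 + 7807/(-187)) = -3 + (122*(1/41896) + 7807*(-1/187)) = -3 + (61/20948 - 7807/187) = -3 - 163529629/3917276 = -175281457/3917276 ≈ -44.746)
P/j(H) = -175281457/(3917276*((⅙)*20)) = -175281457/(3917276*10/3) = -175281457/3917276*3/10 = -525844371/39172760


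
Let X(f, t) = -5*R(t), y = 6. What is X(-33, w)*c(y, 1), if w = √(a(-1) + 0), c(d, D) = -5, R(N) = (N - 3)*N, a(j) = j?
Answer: 25*I*(-3 + I) ≈ -25.0 - 75.0*I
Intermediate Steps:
R(N) = N*(-3 + N) (R(N) = (-3 + N)*N = N*(-3 + N))
w = I (w = √(-1 + 0) = √(-1) = I ≈ 1.0*I)
X(f, t) = -5*t*(-3 + t)
X(-33, w)*c(y, 1) = (5*I*(3 - I))*(-5) = -25*I*(3 - I)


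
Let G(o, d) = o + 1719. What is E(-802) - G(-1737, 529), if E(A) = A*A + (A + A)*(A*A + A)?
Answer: -1029769586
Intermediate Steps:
E(A) = A**2 + 2*A*(A + A**2) (E(A) = A**2 + (2*A)*(A**2 + A) = A**2 + (2*A)*(A + A**2) = A**2 + 2*A*(A + A**2))
G(o, d) = 1719 + o
E(-802) - G(-1737, 529) = (-802)**2*(3 + 2*(-802)) - (1719 - 1737) = 643204*(3 - 1604) - 1*(-18) = 643204*(-1601) + 18 = -1029769604 + 18 = -1029769586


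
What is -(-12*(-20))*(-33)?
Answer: 7920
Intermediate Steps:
-(-12*(-20))*(-33) = -240*(-33) = -1*(-7920) = 7920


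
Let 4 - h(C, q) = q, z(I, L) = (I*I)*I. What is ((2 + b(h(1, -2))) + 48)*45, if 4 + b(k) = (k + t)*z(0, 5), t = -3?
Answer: 2070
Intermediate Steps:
z(I, L) = I³ (z(I, L) = I²*I = I³)
h(C, q) = 4 - q
b(k) = -4 (b(k) = -4 + (k - 3)*0³ = -4 + (-3 + k)*0 = -4 + 0 = -4)
((2 + b(h(1, -2))) + 48)*45 = ((2 - 4) + 48)*45 = (-2 + 48)*45 = 46*45 = 2070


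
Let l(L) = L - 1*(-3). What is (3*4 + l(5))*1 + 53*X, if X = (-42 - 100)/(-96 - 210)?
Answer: 6823/153 ≈ 44.595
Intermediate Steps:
l(L) = 3 + L (l(L) = L + 3 = 3 + L)
X = 71/153 (X = -142/(-306) = -142*(-1/306) = 71/153 ≈ 0.46405)
(3*4 + l(5))*1 + 53*X = (3*4 + (3 + 5))*1 + 53*(71/153) = (12 + 8)*1 + 3763/153 = 20*1 + 3763/153 = 20 + 3763/153 = 6823/153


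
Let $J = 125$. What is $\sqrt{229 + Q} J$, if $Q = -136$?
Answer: $125 \sqrt{93} \approx 1205.5$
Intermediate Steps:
$\sqrt{229 + Q} J = \sqrt{229 - 136} \cdot 125 = \sqrt{93} \cdot 125 = 125 \sqrt{93}$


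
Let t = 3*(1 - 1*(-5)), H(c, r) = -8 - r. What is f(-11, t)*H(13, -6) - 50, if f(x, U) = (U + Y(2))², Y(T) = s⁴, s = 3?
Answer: -19652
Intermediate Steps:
Y(T) = 81 (Y(T) = 3⁴ = 81)
t = 18 (t = 3*(1 + 5) = 3*6 = 18)
f(x, U) = (81 + U)² (f(x, U) = (U + 81)² = (81 + U)²)
f(-11, t)*H(13, -6) - 50 = (81 + 18)²*(-8 - 1*(-6)) - 50 = 99²*(-8 + 6) - 50 = 9801*(-2) - 50 = -19602 - 50 = -19652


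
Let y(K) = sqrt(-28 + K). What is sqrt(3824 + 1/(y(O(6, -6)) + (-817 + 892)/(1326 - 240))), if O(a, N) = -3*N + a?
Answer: sqrt(1053195876083274 - 137544044488*I)/524801 ≈ 61.839 - 0.004038*I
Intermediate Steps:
O(a, N) = a - 3*N
sqrt(3824 + 1/(y(O(6, -6)) + (-817 + 892)/(1326 - 240))) = sqrt(3824 + 1/(sqrt(-28 + (6 - 3*(-6))) + (-817 + 892)/(1326 - 240))) = sqrt(3824 + 1/(sqrt(-28 + (6 + 18)) + 75/1086)) = sqrt(3824 + 1/(sqrt(-28 + 24) + 75*(1/1086))) = sqrt(3824 + 1/(sqrt(-4) + 25/362)) = sqrt(3824 + 1/(2*I + 25/362)) = sqrt(3824 + 1/(25/362 + 2*I)) = sqrt(3824 + 131044*(25/362 - 2*I)/524801)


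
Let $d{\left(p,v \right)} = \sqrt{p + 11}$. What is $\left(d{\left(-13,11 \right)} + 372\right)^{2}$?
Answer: $\left(372 + i \sqrt{2}\right)^{2} \approx 1.3838 \cdot 10^{5} + 1052.0 i$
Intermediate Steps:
$d{\left(p,v \right)} = \sqrt{11 + p}$
$\left(d{\left(-13,11 \right)} + 372\right)^{2} = \left(\sqrt{11 - 13} + 372\right)^{2} = \left(\sqrt{-2} + 372\right)^{2} = \left(i \sqrt{2} + 372\right)^{2} = \left(372 + i \sqrt{2}\right)^{2}$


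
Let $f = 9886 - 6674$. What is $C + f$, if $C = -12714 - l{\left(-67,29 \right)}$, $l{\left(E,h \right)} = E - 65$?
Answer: $-9370$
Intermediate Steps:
$l{\left(E,h \right)} = -65 + E$
$f = 3212$ ($f = 9886 - 6674 = 3212$)
$C = -12582$ ($C = -12714 - \left(-65 - 67\right) = -12714 - -132 = -12714 + 132 = -12582$)
$C + f = -12582 + 3212 = -9370$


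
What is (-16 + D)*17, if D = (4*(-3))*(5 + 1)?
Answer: -1496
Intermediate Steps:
D = -72 (D = -12*6 = -72)
(-16 + D)*17 = (-16 - 72)*17 = -88*17 = -1496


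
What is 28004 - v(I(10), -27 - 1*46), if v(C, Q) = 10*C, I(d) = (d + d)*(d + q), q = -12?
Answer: 28404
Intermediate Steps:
I(d) = 2*d*(-12 + d) (I(d) = (d + d)*(d - 12) = (2*d)*(-12 + d) = 2*d*(-12 + d))
28004 - v(I(10), -27 - 1*46) = 28004 - 10*2*10*(-12 + 10) = 28004 - 10*2*10*(-2) = 28004 - 10*(-40) = 28004 - 1*(-400) = 28004 + 400 = 28404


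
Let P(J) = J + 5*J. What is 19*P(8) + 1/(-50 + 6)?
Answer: 40127/44 ≈ 911.98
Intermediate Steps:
P(J) = 6*J
19*P(8) + 1/(-50 + 6) = 19*(6*8) + 1/(-50 + 6) = 19*48 + 1/(-44) = 912 - 1/44 = 40127/44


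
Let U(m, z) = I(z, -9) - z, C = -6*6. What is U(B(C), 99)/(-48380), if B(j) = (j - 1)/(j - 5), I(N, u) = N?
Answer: 0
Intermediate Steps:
C = -36
B(j) = (-1 + j)/(-5 + j)
U(m, z) = 0 (U(m, z) = z - z = 0)
U(B(C), 99)/(-48380) = 0/(-48380) = 0*(-1/48380) = 0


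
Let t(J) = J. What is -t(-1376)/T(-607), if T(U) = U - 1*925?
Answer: -344/383 ≈ -0.89817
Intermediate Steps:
T(U) = -925 + U (T(U) = U - 925 = -925 + U)
-t(-1376)/T(-607) = -(-1376)/(-925 - 607) = -(-1376)/(-1532) = -(-1376)*(-1)/1532 = -1*344/383 = -344/383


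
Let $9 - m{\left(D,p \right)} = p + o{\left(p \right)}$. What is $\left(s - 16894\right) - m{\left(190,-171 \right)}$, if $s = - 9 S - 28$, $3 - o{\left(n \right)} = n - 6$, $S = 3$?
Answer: $-16949$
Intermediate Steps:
$o{\left(n \right)} = 9 - n$ ($o{\left(n \right)} = 3 - \left(n - 6\right) = 3 - \left(-6 + n\right) = 9 - n$)
$s = -55$ ($s = \left(-9\right) 3 - 28 = -27 - 28 = -55$)
$m{\left(D,p \right)} = 0$ ($m{\left(D,p \right)} = 9 - \left(p - \left(-9 + p\right)\right) = 9 - 9 = 0$)
$\left(s - 16894\right) - m{\left(190,-171 \right)} = \left(-55 - 16894\right) - 0 = \left(-55 - 16894\right) + 0 = -16949 + 0 = -16949$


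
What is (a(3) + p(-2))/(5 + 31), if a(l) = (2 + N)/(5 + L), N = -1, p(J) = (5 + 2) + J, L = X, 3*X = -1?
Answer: 73/504 ≈ 0.14484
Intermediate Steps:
X = -⅓ (X = (⅓)*(-1) = -⅓ ≈ -0.33333)
L = -⅓ ≈ -0.33333
p(J) = 7 + J
a(l) = 3/14 (a(l) = (2 - 1)/(5 - ⅓) = 1/(14/3) = 1*(3/14) = 3/14)
(a(3) + p(-2))/(5 + 31) = (3/14 + (7 - 2))/(5 + 31) = (3/14 + 5)/36 = (1/36)*(73/14) = 73/504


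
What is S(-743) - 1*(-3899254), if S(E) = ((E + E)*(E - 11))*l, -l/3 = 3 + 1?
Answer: -9546074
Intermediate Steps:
l = -12 (l = -3*(3 + 1) = -3*4 = -12)
S(E) = -24*E*(-11 + E) (S(E) = ((E + E)*(E - 11))*(-12) = ((2*E)*(-11 + E))*(-12) = (2*E*(-11 + E))*(-12) = -24*E*(-11 + E))
S(-743) - 1*(-3899254) = 24*(-743)*(11 - 1*(-743)) - 1*(-3899254) = 24*(-743)*(11 + 743) + 3899254 = 24*(-743)*754 + 3899254 = -13445328 + 3899254 = -9546074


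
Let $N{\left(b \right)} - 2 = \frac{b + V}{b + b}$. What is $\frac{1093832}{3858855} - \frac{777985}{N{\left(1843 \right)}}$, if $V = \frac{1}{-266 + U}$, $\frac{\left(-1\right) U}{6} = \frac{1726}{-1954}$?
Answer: $- \frac{939505072949461937848}{3019034871007155} \approx -3.1119 \cdot 10^{5}$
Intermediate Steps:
$U = \frac{5178}{977}$ ($U = - 6 \frac{1726}{-1954} = - 6 \cdot 1726 \left(- \frac{1}{1954}\right) = \left(-6\right) \left(- \frac{863}{977}\right) = \frac{5178}{977} \approx 5.2999$)
$V = - \frac{977}{254704}$ ($V = \frac{1}{-266 + \frac{5178}{977}} = \frac{1}{- \frac{254704}{977}} = - \frac{977}{254704} \approx -0.0038358$)
$N{\left(b \right)} = 2 + \frac{- \frac{977}{254704} + b}{2 b}$ ($N{\left(b \right)} = 2 + \frac{b - \frac{977}{254704}}{b + b} = 2 + \frac{- \frac{977}{254704} + b}{2 b}$)
$\frac{1093832}{3858855} - \frac{777985}{N{\left(1843 \right)}} = \frac{1093832}{3858855} - \frac{777985}{\frac{1}{509408} \cdot \frac{1}{1843} \left(-977 + 1273520 \cdot 1843\right)} = 1093832 \cdot \frac{1}{3858855} - \frac{777985}{\frac{1}{509408} \cdot \frac{1}{1843} \left(-977 + 2347097360\right)} = \frac{1093832}{3858855} - \frac{777985}{\frac{1}{509408} \cdot \frac{1}{1843} \cdot 2347096383} = \frac{1093832}{3858855} - \frac{777985}{\frac{2347096383}{938838944}} = \frac{1093832}{3858855} - \frac{730402615847840}{2347096383} = - \frac{939505072949461937848}{3019034871007155}$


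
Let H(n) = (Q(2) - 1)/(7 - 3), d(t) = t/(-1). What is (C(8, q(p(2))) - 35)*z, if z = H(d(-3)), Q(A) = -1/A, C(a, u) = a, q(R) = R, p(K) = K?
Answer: 81/8 ≈ 10.125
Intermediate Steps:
d(t) = -t (d(t) = t*(-1) = -t)
H(n) = -3/8 (H(n) = (-1/2 - 1)/(7 - 3) = (-1*½ - 1)/4 = (-½ - 1)*(¼) = -3/2*¼ = -3/8)
z = -3/8 ≈ -0.37500
(C(8, q(p(2))) - 35)*z = (8 - 35)*(-3/8) = -27*(-3/8) = 81/8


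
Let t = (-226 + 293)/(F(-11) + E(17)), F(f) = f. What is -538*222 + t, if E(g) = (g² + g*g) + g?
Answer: -69750557/584 ≈ -1.1944e+5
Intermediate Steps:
E(g) = g + 2*g² (E(g) = (g² + g²) + g = 2*g² + g = g + 2*g²)
t = 67/584 (t = (-226 + 293)/(-11 + 17*(1 + 2*17)) = 67/(-11 + 17*(1 + 34)) = 67/(-11 + 17*35) = 67/(-11 + 595) = 67/584 ≈ 0.11473)
-538*222 + t = -538*222 + 67/584 = -119436 + 67/584 = -69750557/584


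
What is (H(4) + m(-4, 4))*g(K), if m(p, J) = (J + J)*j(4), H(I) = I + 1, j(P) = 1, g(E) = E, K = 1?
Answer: 13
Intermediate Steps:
H(I) = 1 + I
m(p, J) = 2*J (m(p, J) = (J + J)*1 = (2*J)*1 = 2*J)
(H(4) + m(-4, 4))*g(K) = ((1 + 4) + 2*4)*1 = (5 + 8)*1 = 13*1 = 13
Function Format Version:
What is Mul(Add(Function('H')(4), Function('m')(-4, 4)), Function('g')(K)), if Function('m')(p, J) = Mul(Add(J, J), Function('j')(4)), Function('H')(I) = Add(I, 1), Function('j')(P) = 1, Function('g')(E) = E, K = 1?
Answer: 13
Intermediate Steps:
Function('H')(I) = Add(1, I)
Function('m')(p, J) = Mul(2, J) (Function('m')(p, J) = Mul(Add(J, J), 1) = Mul(Mul(2, J), 1) = Mul(2, J))
Mul(Add(Function('H')(4), Function('m')(-4, 4)), Function('g')(K)) = Mul(Add(Add(1, 4), Mul(2, 4)), 1) = Mul(Add(5, 8), 1) = Mul(13, 1) = 13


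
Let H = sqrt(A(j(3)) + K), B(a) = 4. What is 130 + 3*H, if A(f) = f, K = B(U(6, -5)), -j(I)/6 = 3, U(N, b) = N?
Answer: 130 + 3*I*sqrt(14) ≈ 130.0 + 11.225*I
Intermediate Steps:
j(I) = -18 (j(I) = -6*3 = -18)
K = 4
H = I*sqrt(14) (H = sqrt(-18 + 4) = sqrt(-14) = I*sqrt(14) ≈ 3.7417*I)
130 + 3*H = 130 + 3*(I*sqrt(14)) = 130 + 3*I*sqrt(14)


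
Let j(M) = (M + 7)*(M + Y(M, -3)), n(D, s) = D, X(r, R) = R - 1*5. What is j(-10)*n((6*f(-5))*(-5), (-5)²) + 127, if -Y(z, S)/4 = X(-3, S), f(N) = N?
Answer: -9773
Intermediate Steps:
X(r, R) = -5 + R (X(r, R) = R - 5 = -5 + R)
Y(z, S) = 20 - 4*S (Y(z, S) = -4*(-5 + S) = 20 - 4*S)
j(M) = (7 + M)*(32 + M) (j(M) = (M + 7)*(M + (20 - 4*(-3))) = (7 + M)*(M + (20 + 12)) = (7 + M)*(M + 32) = (7 + M)*(32 + M))
j(-10)*n((6*f(-5))*(-5), (-5)²) + 127 = (224 + (-10)² + 39*(-10))*((6*(-5))*(-5)) + 127 = (224 + 100 - 390)*(-30*(-5)) + 127 = -66*150 + 127 = -9900 + 127 = -9773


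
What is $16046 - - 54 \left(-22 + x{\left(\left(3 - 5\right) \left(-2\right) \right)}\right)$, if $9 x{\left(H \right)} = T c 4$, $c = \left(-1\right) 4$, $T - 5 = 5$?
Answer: $13898$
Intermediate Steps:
$T = 10$ ($T = 5 + 5 = 10$)
$c = -4$
$x{\left(H \right)} = - \frac{160}{9}$ ($x{\left(H \right)} = \frac{10 \left(-4\right) 4}{9} = \frac{\left(-40\right) 4}{9} = \frac{1}{9} \left(-160\right) = - \frac{160}{9}$)
$16046 - - 54 \left(-22 + x{\left(\left(3 - 5\right) \left(-2\right) \right)}\right) = 16046 - - 54 \left(-22 - \frac{160}{9}\right) = 16046 - \left(-54\right) \left(- \frac{358}{9}\right) = 16046 - 2148 = 13898$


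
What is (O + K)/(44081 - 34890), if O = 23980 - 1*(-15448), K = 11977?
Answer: 51405/9191 ≈ 5.5930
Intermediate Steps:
O = 39428 (O = 23980 + 15448 = 39428)
(O + K)/(44081 - 34890) = (39428 + 11977)/(44081 - 34890) = 51405/9191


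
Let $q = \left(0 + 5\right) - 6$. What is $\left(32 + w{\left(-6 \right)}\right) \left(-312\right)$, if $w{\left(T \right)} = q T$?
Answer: $-11856$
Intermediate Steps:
$q = -1$ ($q = 5 - 6 = -1$)
$w{\left(T \right)} = - T$
$\left(32 + w{\left(-6 \right)}\right) \left(-312\right) = \left(32 - -6\right) \left(-312\right) = \left(32 + 6\right) \left(-312\right) = 38 \left(-312\right) = -11856$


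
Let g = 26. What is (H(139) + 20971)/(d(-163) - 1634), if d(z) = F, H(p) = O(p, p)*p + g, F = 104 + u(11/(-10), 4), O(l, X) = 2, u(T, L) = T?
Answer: -212750/15311 ≈ -13.895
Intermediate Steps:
F = 1029/10 (F = 104 + 11/(-10) = 104 + 11*(-⅒) = 104 - 11/10 = 1029/10 ≈ 102.90)
H(p) = 26 + 2*p (H(p) = 2*p + 26 = 26 + 2*p)
d(z) = 1029/10
(H(139) + 20971)/(d(-163) - 1634) = ((26 + 2*139) + 20971)/(1029/10 - 1634) = ((26 + 278) + 20971)/(-15311/10) = (304 + 20971)*(-10/15311) = 21275*(-10/15311) = -212750/15311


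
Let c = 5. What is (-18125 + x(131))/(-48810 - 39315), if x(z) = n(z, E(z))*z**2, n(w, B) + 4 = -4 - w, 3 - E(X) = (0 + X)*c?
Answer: 801168/29375 ≈ 27.274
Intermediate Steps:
E(X) = 3 - 5*X (E(X) = 3 - (0 + X)*5 = 3 - X*5 = 3 - 5*X)
n(w, B) = -8 - w (n(w, B) = -4 + (-4 - w) = -8 - w)
x(z) = z**2*(-8 - z) (x(z) = (-8 - z)*z**2 = z**2*(-8 - z))
(-18125 + x(131))/(-48810 - 39315) = (-18125 + 131**2*(-8 - 1*131))/(-48810 - 39315) = (-18125 + 17161*(-8 - 131))/(-88125) = (-18125 + 17161*(-139))*(-1/88125) = (-18125 - 2385379)*(-1/88125) = -2403504*(-1/88125) = 801168/29375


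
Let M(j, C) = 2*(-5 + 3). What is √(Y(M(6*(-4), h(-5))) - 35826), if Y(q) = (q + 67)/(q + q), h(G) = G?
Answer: I*√573342/4 ≈ 189.3*I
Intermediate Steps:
M(j, C) = -4 (M(j, C) = 2*(-2) = -4)
Y(q) = (67 + q)/(2*q) (Y(q) = (67 + q)/((2*q)) = (67 + q)*(1/(2*q)) = (67 + q)/(2*q))
√(Y(M(6*(-4), h(-5))) - 35826) = √((½)*(67 - 4)/(-4) - 35826) = √((½)*(-¼)*63 - 35826) = √(-63/8 - 35826) = √(-286671/8) = I*√573342/4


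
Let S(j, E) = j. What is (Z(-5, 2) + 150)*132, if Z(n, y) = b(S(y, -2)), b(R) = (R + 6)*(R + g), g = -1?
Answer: 20856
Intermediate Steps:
b(R) = (-1 + R)*(6 + R) (b(R) = (R + 6)*(R - 1) = (6 + R)*(-1 + R) = (-1 + R)*(6 + R))
Z(n, y) = -6 + y² + 5*y
(Z(-5, 2) + 150)*132 = ((-6 + 2² + 5*2) + 150)*132 = ((-6 + 4 + 10) + 150)*132 = (8 + 150)*132 = 158*132 = 20856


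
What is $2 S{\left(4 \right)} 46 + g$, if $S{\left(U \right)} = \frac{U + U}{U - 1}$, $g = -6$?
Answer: $\frac{718}{3} \approx 239.33$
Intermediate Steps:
$S{\left(U \right)} = \frac{2 U}{-1 + U}$
$2 S{\left(4 \right)} 46 + g = 2 \cdot 2 \cdot 4 \frac{1}{-1 + 4} \cdot 46 - 6 = 2 \cdot 2 \cdot 4 \cdot \frac{1}{3} \cdot 46 - 6 = 2 \cdot \frac{8}{3} \cdot 46 - 6 = \frac{16}{3} \cdot 46 - 6 = \frac{736}{3} - 6 = \frac{718}{3}$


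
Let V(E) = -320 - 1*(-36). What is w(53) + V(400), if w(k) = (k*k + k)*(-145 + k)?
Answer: -263588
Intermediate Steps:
V(E) = -284 (V(E) = -320 + 36 = -284)
w(k) = (-145 + k)*(k + k²) (w(k) = (k² + k)*(-145 + k) = (k + k²)*(-145 + k) = (-145 + k)*(k + k²))
w(53) + V(400) = 53*(-145 + 53² - 144*53) - 284 = 53*(-145 + 2809 - 7632) - 284 = 53*(-4968) - 284 = -263304 - 284 = -263588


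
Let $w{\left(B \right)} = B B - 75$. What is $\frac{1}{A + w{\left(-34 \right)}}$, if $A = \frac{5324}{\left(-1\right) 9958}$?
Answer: $\frac{4979}{5379637} \approx 0.00092553$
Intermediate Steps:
$w{\left(B \right)} = -75 + B^{2}$ ($w{\left(B \right)} = B^{2} - 75 = -75 + B^{2}$)
$A = - \frac{2662}{4979}$ ($A = \frac{5324}{-9958} = 5324 \left(- \frac{1}{9958}\right) = - \frac{2662}{4979} \approx -0.53465$)
$\frac{1}{A + w{\left(-34 \right)}} = \frac{1}{- \frac{2662}{4979} - \left(75 - \left(-34\right)^{2}\right)} = \frac{1}{- \frac{2662}{4979} + \left(-75 + 1156\right)} = \frac{1}{- \frac{2662}{4979} + 1081} = \frac{1}{\frac{5379637}{4979}} = \frac{4979}{5379637}$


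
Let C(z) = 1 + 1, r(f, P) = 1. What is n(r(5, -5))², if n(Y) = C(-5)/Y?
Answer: 4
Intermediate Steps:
C(z) = 2
n(Y) = 2/Y
n(r(5, -5))² = (2/1)² = (2*1)² = 2² = 4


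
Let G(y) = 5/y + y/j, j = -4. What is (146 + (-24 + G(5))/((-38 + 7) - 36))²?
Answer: 1538600625/71824 ≈ 21422.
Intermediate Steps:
G(y) = 5/y - y/4 (G(y) = 5/y + y/(-4) = 5/y + y*(-¼) = 5/y - y/4)
(146 + (-24 + G(5))/((-38 + 7) - 36))² = (146 + (-24 + (5/5 - ¼*5))/((-38 + 7) - 36))² = (146 + (-24 + (5*(⅕) - 5/4))/(-31 - 36))² = (146 + (-24 + (1 - 5/4))/(-67))² = (146 + (-24 - ¼)*(-1/67))² = (146 - 97/4*(-1/67))² = (146 + 97/268)² = (39225/268)² = 1538600625/71824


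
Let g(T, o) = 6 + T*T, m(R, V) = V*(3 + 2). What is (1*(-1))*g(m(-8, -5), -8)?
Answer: -631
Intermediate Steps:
m(R, V) = 5*V (m(R, V) = V*5 = 5*V)
g(T, o) = 6 + T²
(1*(-1))*g(m(-8, -5), -8) = (1*(-1))*(6 + (5*(-5))²) = -(6 + (-25)²) = -(6 + 625) = -1*631 = -631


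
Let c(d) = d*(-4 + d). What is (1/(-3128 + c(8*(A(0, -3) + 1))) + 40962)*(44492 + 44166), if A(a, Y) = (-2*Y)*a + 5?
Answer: 1844857325639/508 ≈ 3.6316e+9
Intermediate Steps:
A(a, Y) = 5 - 2*Y*a (A(a, Y) = -2*Y*a + 5 = 5 - 2*Y*a)
(1/(-3128 + c(8*(A(0, -3) + 1))) + 40962)*(44492 + 44166) = (1/(-3128 + (8*((5 - 2*(-3)*0) + 1))*(-4 + 8*((5 - 2*(-3)*0) + 1))) + 40962)*(44492 + 44166) = (1/(-3128 + (8*((5 + 0) + 1))*(-4 + 8*((5 + 0) + 1))) + 40962)*88658 = (1/(-3128 + (8*(5 + 1))*(-4 + 8*(5 + 1))) + 40962)*88658 = (1/(-3128 + (8*6)*(-4 + 8*6)) + 40962)*88658 = (1/(-3128 + 48*(-4 + 48)) + 40962)*88658 = (1/(-3128 + 48*44) + 40962)*88658 = (1/(-3128 + 2112) + 40962)*88658 = (1/(-1016) + 40962)*88658 = (-1/1016 + 40962)*88658 = (41617391/1016)*88658 = 1844857325639/508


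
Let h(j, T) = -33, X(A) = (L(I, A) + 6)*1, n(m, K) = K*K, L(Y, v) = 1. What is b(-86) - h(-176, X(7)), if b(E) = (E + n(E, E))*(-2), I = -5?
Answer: -14587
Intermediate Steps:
n(m, K) = K²
X(A) = 7 (X(A) = (1 + 6)*1 = 7*1 = 7)
b(E) = -2*E - 2*E² (b(E) = (E + E²)*(-2) = -2*E - 2*E²)
b(-86) - h(-176, X(7)) = 2*(-86)*(-1 - 1*(-86)) - 1*(-33) = 2*(-86)*(-1 + 86) + 33 = 2*(-86)*85 + 33 = -14620 + 33 = -14587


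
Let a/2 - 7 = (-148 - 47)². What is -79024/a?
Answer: -4939/4754 ≈ -1.0389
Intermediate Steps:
a = 76064 (a = 14 + 2*(-148 - 47)² = 14 + 2*(-195)² = 14 + 2*38025 = 14 + 76050 = 76064)
-79024/a = -79024/76064 = -79024*1/76064 = -4939/4754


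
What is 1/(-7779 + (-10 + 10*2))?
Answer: -1/7769 ≈ -0.00012872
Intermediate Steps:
1/(-7779 + (-10 + 10*2)) = 1/(-7779 + (-10 + 20)) = 1/(-7779 + 10) = 1/(-7769) = -1/7769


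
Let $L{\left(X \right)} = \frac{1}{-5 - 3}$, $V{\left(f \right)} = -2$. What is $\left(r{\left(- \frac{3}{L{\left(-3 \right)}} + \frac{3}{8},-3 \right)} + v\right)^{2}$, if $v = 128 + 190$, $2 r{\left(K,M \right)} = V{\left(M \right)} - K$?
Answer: $\frac{23785129}{256} \approx 92911.0$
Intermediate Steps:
$L{\left(X \right)} = - \frac{1}{8}$ ($L{\left(X \right)} = \frac{1}{-8} = - \frac{1}{8}$)
$r{\left(K,M \right)} = -1 - \frac{K}{2}$ ($r{\left(K,M \right)} = \frac{-2 - K}{2} = -1 - \frac{K}{2}$)
$v = 318$
$\left(r{\left(- \frac{3}{L{\left(-3 \right)}} + \frac{3}{8},-3 \right)} + v\right)^{2} = \left(\left(-1 - \frac{- \frac{3}{- \frac{1}{8}} + \frac{3}{8}}{2}\right) + 318\right)^{2} = \left(\left(-1 - \frac{\left(-3\right) \left(-8\right) + 3 \cdot \frac{1}{8}}{2}\right) + 318\right)^{2} = \left(\left(-1 - \frac{24 + \frac{3}{8}}{2}\right) + 318\right)^{2} = \left(\left(-1 - \frac{195}{16}\right) + 318\right)^{2} = \left(- \frac{211}{16} + 318\right)^{2} = \left(\frac{4877}{16}\right)^{2} = \frac{23785129}{256}$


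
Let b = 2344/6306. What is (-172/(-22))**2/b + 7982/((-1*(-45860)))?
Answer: 133821031133/812937290 ≈ 164.61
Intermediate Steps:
b = 1172/3153 (b = 2344*(1/6306) = 1172/3153 ≈ 0.37171)
(-172/(-22))**2/b + 7982/((-1*(-45860))) = (-172/(-22))**2/(1172/3153) + 7982/((-1*(-45860))) = (-172*(-1/22))**2*(3153/1172) + 7982/45860 = (86/11)**2*(3153/1172) + 7982*(1/45860) = (7396/121)*(3153/1172) + 3991/22930 = 5829897/35453 + 3991/22930 = 133821031133/812937290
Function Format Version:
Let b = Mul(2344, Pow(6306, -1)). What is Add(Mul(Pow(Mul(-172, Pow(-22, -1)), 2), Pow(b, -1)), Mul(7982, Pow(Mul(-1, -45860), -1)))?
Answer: Rational(133821031133, 812937290) ≈ 164.61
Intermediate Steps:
b = Rational(1172, 3153) (b = Mul(2344, Rational(1, 6306)) = Rational(1172, 3153) ≈ 0.37171)
Add(Mul(Pow(Mul(-172, Pow(-22, -1)), 2), Pow(b, -1)), Mul(7982, Pow(Mul(-1, -45860), -1))) = Add(Mul(Pow(Mul(-172, Pow(-22, -1)), 2), Pow(Rational(1172, 3153), -1)), Mul(7982, Pow(Mul(-1, -45860), -1))) = Add(Mul(Pow(Mul(-172, Rational(-1, 22)), 2), Rational(3153, 1172)), Mul(7982, Pow(45860, -1))) = Add(Mul(Pow(Rational(86, 11), 2), Rational(3153, 1172)), Mul(7982, Rational(1, 45860))) = Add(Mul(Rational(7396, 121), Rational(3153, 1172)), Rational(3991, 22930)) = Add(Rational(5829897, 35453), Rational(3991, 22930)) = Rational(133821031133, 812937290)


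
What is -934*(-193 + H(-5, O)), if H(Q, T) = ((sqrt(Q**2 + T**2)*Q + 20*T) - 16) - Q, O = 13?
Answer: -52304 + 4670*sqrt(194) ≈ 12742.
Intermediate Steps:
H(Q, T) = -16 - Q + 20*T + Q*sqrt(Q**2 + T**2) (H(Q, T) = ((Q*sqrt(Q**2 + T**2) + 20*T) - 16) - Q = ((20*T + Q*sqrt(Q**2 + T**2)) - 16) - Q = (-16 + 20*T + Q*sqrt(Q**2 + T**2)) - Q = -16 - Q + 20*T + Q*sqrt(Q**2 + T**2))
-934*(-193 + H(-5, O)) = -934*(-193 + (-16 - 1*(-5) + 20*13 - 5*sqrt((-5)**2 + 13**2))) = -934*(-193 + (-16 + 5 + 260 - 5*sqrt(25 + 169))) = -934*(-193 + (-16 + 5 + 260 - 5*sqrt(194))) = -934*(-193 + (249 - 5*sqrt(194))) = -934*(56 - 5*sqrt(194)) = -52304 + 4670*sqrt(194)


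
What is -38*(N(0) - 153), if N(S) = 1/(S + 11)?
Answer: 63916/11 ≈ 5810.5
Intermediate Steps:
N(S) = 1/(11 + S)
-38*(N(0) - 153) = -38*(1/(11 + 0) - 153) = -38*(1/11 - 153) = -38*(-1682/11) = 63916/11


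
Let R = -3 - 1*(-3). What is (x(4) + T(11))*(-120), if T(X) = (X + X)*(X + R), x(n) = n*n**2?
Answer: -36720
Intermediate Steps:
x(n) = n**3
R = 0 (R = -3 + 3 = 0)
T(X) = 2*X**2 (T(X) = (X + X)*(X + 0) = (2*X)*X = 2*X**2)
(x(4) + T(11))*(-120) = (4**3 + 2*11**2)*(-120) = (64 + 2*121)*(-120) = (64 + 242)*(-120) = 306*(-120) = -36720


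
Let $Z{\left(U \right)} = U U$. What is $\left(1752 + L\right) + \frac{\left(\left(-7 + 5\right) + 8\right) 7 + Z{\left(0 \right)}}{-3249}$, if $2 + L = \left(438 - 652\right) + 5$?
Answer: $\frac{1668889}{1083} \approx 1541.0$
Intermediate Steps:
$Z{\left(U \right)} = U^{2}$
$L = -211$ ($L = -2 + \left(\left(438 - 652\right) + 5\right) = -2 + \left(-214 + 5\right) = -2 - 209 = -211$)
$\left(1752 + L\right) + \frac{\left(\left(-7 + 5\right) + 8\right) 7 + Z{\left(0 \right)}}{-3249} = \left(1752 - 211\right) + \frac{\left(\left(-7 + 5\right) + 8\right) 7 + 0^{2}}{-3249} = 1541 + \left(\left(-2 + 8\right) 7 + 0\right) \left(- \frac{1}{3249}\right) = 1541 + \left(6 \cdot 7 + 0\right) \left(- \frac{1}{3249}\right) = 1541 + \left(42 + 0\right) \left(- \frac{1}{3249}\right) = 1541 + 42 \left(- \frac{1}{3249}\right) = 1541 - \frac{14}{1083} = \frac{1668889}{1083}$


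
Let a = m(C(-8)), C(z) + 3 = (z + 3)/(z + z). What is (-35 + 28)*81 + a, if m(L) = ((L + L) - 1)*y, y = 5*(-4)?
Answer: -879/2 ≈ -439.50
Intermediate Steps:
y = -20
C(z) = -3 + (3 + z)/(2*z) (C(z) = -3 + (z + 3)/(z + z) = -3 + (3 + z)/((2*z)) = -3 + (3 + z)*(1/(2*z)) = -3 + (3 + z)/(2*z))
m(L) = 20 - 40*L (m(L) = ((L + L) - 1)*(-20) = (2*L - 1)*(-20) = (-1 + 2*L)*(-20) = 20 - 40*L)
a = 255/2 (a = 20 - 20*(3 - 5*(-8))/(-8) = 20 - 20*(-1)*(3 + 40)/8 = 20 - 20*(-1)*43/8 = 20 - 40*(-43/16) = 20 + 215/2 = 255/2 ≈ 127.50)
(-35 + 28)*81 + a = (-35 + 28)*81 + 255/2 = -7*81 + 255/2 = -567 + 255/2 = -879/2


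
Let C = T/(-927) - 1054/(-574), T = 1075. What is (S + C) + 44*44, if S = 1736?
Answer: 977111932/266049 ≈ 3672.7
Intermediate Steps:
C = 180004/266049 (C = 1075/(-927) - 1054/(-574) = 1075*(-1/927) - 1054*(-1/574) = -1075/927 + 527/287 = 180004/266049 ≈ 0.67658)
(S + C) + 44*44 = (1736 + 180004/266049) + 44*44 = 462041068/266049 + 1936 = 977111932/266049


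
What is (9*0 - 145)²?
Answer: 21025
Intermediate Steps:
(9*0 - 145)² = (0 - 145)² = (-145)² = 21025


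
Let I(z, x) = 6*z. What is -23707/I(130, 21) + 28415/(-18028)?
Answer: -56194187/1757730 ≈ -31.970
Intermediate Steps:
-23707/I(130, 21) + 28415/(-18028) = -23707/(6*130) + 28415/(-18028) = -23707/780 + 28415*(-1/18028) = -23707*1/780 - 28415/18028 = -23707/780 - 28415/18028 = -56194187/1757730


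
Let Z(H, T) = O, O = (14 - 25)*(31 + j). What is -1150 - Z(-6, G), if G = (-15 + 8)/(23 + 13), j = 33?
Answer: -446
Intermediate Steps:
G = -7/36 ≈ -0.19444
O = -704 (O = (14 - 25)*(31 + 33) = -11*64 = -704)
Z(H, T) = -704
-1150 - Z(-6, G) = -1150 - 1*(-704) = -1150 + 704 = -446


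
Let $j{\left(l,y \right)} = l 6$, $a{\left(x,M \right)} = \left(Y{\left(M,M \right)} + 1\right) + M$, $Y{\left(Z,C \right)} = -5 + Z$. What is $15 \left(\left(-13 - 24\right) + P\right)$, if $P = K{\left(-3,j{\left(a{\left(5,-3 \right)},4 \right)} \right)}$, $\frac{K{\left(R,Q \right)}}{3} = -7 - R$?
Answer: $-735$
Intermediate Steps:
$a{\left(x,M \right)} = -4 + 2 M$ ($a{\left(x,M \right)} = \left(\left(-5 + M\right) + 1\right) + M = \left(-4 + M\right) + M = -4 + 2 M$)
$j{\left(l,y \right)} = 6 l$
$K{\left(R,Q \right)} = -21 - 3 R$ ($K{\left(R,Q \right)} = 3 \left(-7 - R\right) = -21 - 3 R$)
$P = -12$ ($P = -21 - -9 = -21 + 9 = -12$)
$15 \left(\left(-13 - 24\right) + P\right) = 15 \left(\left(-13 - 24\right) - 12\right) = 15 \left(-37 - 12\right) = 15 \left(-49\right) = -735$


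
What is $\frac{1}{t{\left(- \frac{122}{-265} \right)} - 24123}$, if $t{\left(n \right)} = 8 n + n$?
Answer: $- \frac{265}{6391497} \approx -4.1461 \cdot 10^{-5}$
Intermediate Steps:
$t{\left(n \right)} = 9 n$
$\frac{1}{t{\left(- \frac{122}{-265} \right)} - 24123} = \frac{1}{9 \left(- \frac{122}{-265}\right) - 24123} = \frac{1}{9 \left(\left(-122\right) \left(- \frac{1}{265}\right)\right) - 24123} = \frac{1}{9 \cdot \frac{122}{265} - 24123} = \frac{1}{\frac{1098}{265} - 24123} = \frac{1}{- \frac{6391497}{265}} = - \frac{265}{6391497}$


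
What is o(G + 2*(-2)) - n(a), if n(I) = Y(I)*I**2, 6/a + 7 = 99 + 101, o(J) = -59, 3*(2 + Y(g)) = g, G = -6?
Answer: -424140539/7189057 ≈ -58.998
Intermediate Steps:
Y(g) = -2 + g/3
a = 6/193 (a = 6/(-7 + (99 + 101)) = 6/(-7 + 200) = 6/193 ≈ 0.031088)
n(I) = I**2*(-2 + I/3) (n(I) = (-2 + I/3)*I**2 = I**2*(-2 + I/3))
o(G + 2*(-2)) - n(a) = -59 - (6/193)**2*(-6 + 6/193)/3 = -59 - 36*(-1152)/(3*37249*193) = -59 - 1*(-13824/7189057) = -59 + 13824/7189057 = -424140539/7189057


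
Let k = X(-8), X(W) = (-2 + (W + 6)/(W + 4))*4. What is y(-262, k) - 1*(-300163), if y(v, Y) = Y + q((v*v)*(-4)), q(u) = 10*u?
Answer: -2445603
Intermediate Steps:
X(W) = -8 + 4*(6 + W)/(4 + W) (X(W) = (-2 + (6 + W)/(4 + W))*4 = -8 + 4*(6 + W)/(4 + W))
k = -6 (k = 4*(-2 - 1*(-8))/(4 - 8) = 4*(-2 + 8)/(-4) = 4*(-¼)*6 = -6)
y(v, Y) = Y - 40*v² (y(v, Y) = Y + 10*((v*v)*(-4)) = Y + 10*(v²*(-4)) = Y + 10*(-4*v²) = Y - 40*v²)
y(-262, k) - 1*(-300163) = (-6 - 40*(-262)²) - 1*(-300163) = (-6 - 40*68644) + 300163 = (-6 - 2745760) + 300163 = -2745766 + 300163 = -2445603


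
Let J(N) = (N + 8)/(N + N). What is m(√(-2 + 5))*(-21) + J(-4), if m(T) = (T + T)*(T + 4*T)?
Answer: -1261/2 ≈ -630.50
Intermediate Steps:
J(N) = (8 + N)/(2*N) (J(N) = (8 + N)/((2*N)) = (8 + N)*(1/(2*N)) = (8 + N)/(2*N))
m(T) = 10*T² (m(T) = (2*T)*(5*T) = 10*T²)
m(√(-2 + 5))*(-21) + J(-4) = (10*(√(-2 + 5))²)*(-21) + (½)*(8 - 4)/(-4) = (10*(√3)²)*(-21) + (½)*(-¼)*4 = (10*3)*(-21) - ½ = 30*(-21) - ½ = -630 - ½ = -1261/2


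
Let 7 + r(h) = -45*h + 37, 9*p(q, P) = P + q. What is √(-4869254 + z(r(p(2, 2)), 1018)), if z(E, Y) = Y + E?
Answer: 3*I*√540914 ≈ 2206.4*I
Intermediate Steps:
p(q, P) = P/9 + q/9 (p(q, P) = (P + q)/9 = P/9 + q/9)
r(h) = 30 - 45*h (r(h) = -7 + (-45*h + 37) = -7 + (37 - 45*h) = 30 - 45*h)
z(E, Y) = E + Y
√(-4869254 + z(r(p(2, 2)), 1018)) = √(-4869254 + ((30 - 45*((⅑)*2 + (⅑)*2)) + 1018)) = √(-4869254 + ((30 - 45*(2/9 + 2/9)) + 1018)) = √(-4869254 + ((30 - 45*4/9) + 1018)) = √(-4869254 + ((30 - 20) + 1018)) = √(-4869254 + (10 + 1018)) = √(-4869254 + 1028) = √(-4868226) = 3*I*√540914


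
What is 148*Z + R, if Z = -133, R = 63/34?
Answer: -669193/34 ≈ -19682.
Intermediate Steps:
R = 63/34 (R = 63*(1/34) = 63/34 ≈ 1.8529)
148*Z + R = 148*(-133) + 63/34 = -19684 + 63/34 = -669193/34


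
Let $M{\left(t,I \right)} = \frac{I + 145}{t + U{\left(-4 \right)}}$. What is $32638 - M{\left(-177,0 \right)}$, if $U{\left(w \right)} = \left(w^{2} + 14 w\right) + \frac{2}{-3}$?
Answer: $\frac{21313049}{653} \approx 32639.0$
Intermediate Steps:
$U{\left(w \right)} = - \frac{2}{3} + w^{2} + 14 w$ ($U{\left(w \right)} = \left(w^{2} + 14 w\right) + 2 \left(- \frac{1}{3}\right) = \left(w^{2} + 14 w\right) - \frac{2}{3} = - \frac{2}{3} + w^{2} + 14 w$)
$M{\left(t,I \right)} = \frac{145 + I}{- \frac{122}{3} + t}$ ($M{\left(t,I \right)} = \frac{I + 145}{t + \left(- \frac{2}{3} + \left(-4\right)^{2} + 14 \left(-4\right)\right)} = \frac{145 + I}{t - \frac{122}{3}} = \frac{145 + I}{- \frac{122}{3} + t}$)
$32638 - M{\left(-177,0 \right)} = 32638 - \frac{3 \left(145 + 0\right)}{-122 + 3 \left(-177\right)} = 32638 - 3 \frac{1}{-122 - 531} \cdot 145 = 32638 - 3 \frac{1}{-653} \cdot 145 = 32638 - 3 \left(- \frac{1}{653}\right) 145 = 32638 - - \frac{435}{653} = 32638 + \frac{435}{653} = \frac{21313049}{653}$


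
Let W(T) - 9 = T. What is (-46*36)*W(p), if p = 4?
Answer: -21528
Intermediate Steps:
W(T) = 9 + T
(-46*36)*W(p) = (-46*36)*(9 + 4) = -1656*13 = -21528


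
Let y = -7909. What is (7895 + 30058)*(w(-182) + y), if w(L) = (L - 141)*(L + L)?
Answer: 4162039839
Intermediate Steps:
w(L) = 2*L*(-141 + L) (w(L) = (-141 + L)*(2*L) = 2*L*(-141 + L))
(7895 + 30058)*(w(-182) + y) = (7895 + 30058)*(2*(-182)*(-141 - 182) - 7909) = 37953*(2*(-182)*(-323) - 7909) = 37953*(117572 - 7909) = 37953*109663 = 4162039839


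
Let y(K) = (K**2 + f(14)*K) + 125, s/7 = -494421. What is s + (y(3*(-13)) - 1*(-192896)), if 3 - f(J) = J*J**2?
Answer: -3159506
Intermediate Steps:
f(J) = 3 - J**3 (f(J) = 3 - J*J**2 = 3 - J**3)
s = -3460947 (s = 7*(-494421) = -3460947)
y(K) = 125 + K**2 - 2741*K (y(K) = (K**2 + (3 - 1*14**3)*K) + 125 = (K**2 + (3 - 1*2744)*K) + 125 = (K**2 + (3 - 2744)*K) + 125 = (K**2 - 2741*K) + 125 = 125 + K**2 - 2741*K)
s + (y(3*(-13)) - 1*(-192896)) = -3460947 + ((125 + (3*(-13))**2 - 8223*(-13)) - 1*(-192896)) = -3460947 + ((125 + (-39)**2 - 2741*(-39)) + 192896) = -3460947 + ((125 + 1521 + 106899) + 192896) = -3460947 + (108545 + 192896) = -3460947 + 301441 = -3159506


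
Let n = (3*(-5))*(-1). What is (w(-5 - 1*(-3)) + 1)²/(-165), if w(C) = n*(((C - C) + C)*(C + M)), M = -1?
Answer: -8281/165 ≈ -50.188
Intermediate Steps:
n = 15 (n = -15*(-1) = 15)
w(C) = 15*C*(-1 + C) (w(C) = 15*(((C - C) + C)*(C - 1)) = 15*((0 + C)*(-1 + C)) = 15*(C*(-1 + C)) = 15*C*(-1 + C))
(w(-5 - 1*(-3)) + 1)²/(-165) = (15*(-5 - 1*(-3))*(-1 + (-5 - 1*(-3))) + 1)²/(-165) = (15*(-5 + 3)*(-1 + (-5 + 3)) + 1)²*(-1/165) = (15*(-2)*(-1 - 2) + 1)²*(-1/165) = (15*(-2)*(-3) + 1)²*(-1/165) = (90 + 1)²*(-1/165) = 91²*(-1/165) = 8281*(-1/165) = -8281/165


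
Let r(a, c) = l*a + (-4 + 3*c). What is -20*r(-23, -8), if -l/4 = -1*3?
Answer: 6080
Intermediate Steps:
l = 12 (l = -(-4)*3 = -4*(-3) = 12)
r(a, c) = -4 + 3*c + 12*a (r(a, c) = 12*a + (-4 + 3*c) = -4 + 3*c + 12*a)
-20*r(-23, -8) = -20*(-4 + 3*(-8) + 12*(-23)) = -20*(-4 - 24 - 276) = -20*(-304) = 6080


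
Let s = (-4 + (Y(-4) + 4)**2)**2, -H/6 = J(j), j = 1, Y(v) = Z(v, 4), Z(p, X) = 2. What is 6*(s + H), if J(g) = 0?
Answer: 6144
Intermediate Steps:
Y(v) = 2
H = 0 (H = -6*0 = 0)
s = 1024 (s = (-4 + (2 + 4)**2)**2 = (-4 + 6**2)**2 = (-4 + 36)**2 = 32**2 = 1024)
6*(s + H) = 6*(1024 + 0) = 6*1024 = 6144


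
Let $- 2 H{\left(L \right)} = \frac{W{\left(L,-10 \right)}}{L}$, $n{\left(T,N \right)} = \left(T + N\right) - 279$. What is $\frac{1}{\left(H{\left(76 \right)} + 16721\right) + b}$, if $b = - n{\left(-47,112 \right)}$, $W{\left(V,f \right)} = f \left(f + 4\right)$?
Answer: $\frac{38}{643515} \approx 5.9051 \cdot 10^{-5}$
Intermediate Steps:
$W{\left(V,f \right)} = f \left(4 + f\right)$
$n{\left(T,N \right)} = -279 + N + T$ ($n{\left(T,N \right)} = \left(N + T\right) - 279 = -279 + N + T$)
$b = 214$ ($b = - (-279 + 112 - 47) = \left(-1\right) \left(-214\right) = 214$)
$H{\left(L \right)} = - \frac{30}{L}$ ($H{\left(L \right)} = - \frac{- 10 \left(4 - 10\right) \frac{1}{L}}{2} = - \frac{\left(-10\right) \left(-6\right) \frac{1}{L}}{2} = - \frac{60 \frac{1}{L}}{2} = - \frac{30}{L}$)
$\frac{1}{\left(H{\left(76 \right)} + 16721\right) + b} = \frac{1}{\left(- \frac{30}{76} + 16721\right) + 214} = \frac{1}{\left(\left(-30\right) \frac{1}{76} + 16721\right) + 214} = \frac{1}{\left(- \frac{15}{38} + 16721\right) + 214} = \frac{1}{\frac{635383}{38} + 214} = \frac{1}{\frac{643515}{38}} = \frac{38}{643515}$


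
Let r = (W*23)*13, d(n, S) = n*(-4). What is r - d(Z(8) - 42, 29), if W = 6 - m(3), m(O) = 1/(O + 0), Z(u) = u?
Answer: 4675/3 ≈ 1558.3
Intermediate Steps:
m(O) = 1/O
d(n, S) = -4*n
W = 17/3 (W = 6 - 1/3 = 6 - 1*⅓ = 6 - ⅓ = 17/3 ≈ 5.6667)
r = 5083/3 (r = ((17/3)*23)*13 = (391/3)*13 = 5083/3 ≈ 1694.3)
r - d(Z(8) - 42, 29) = 5083/3 - (-4)*(8 - 42) = 5083/3 - (-4)*(-34) = 5083/3 - 1*136 = 5083/3 - 136 = 4675/3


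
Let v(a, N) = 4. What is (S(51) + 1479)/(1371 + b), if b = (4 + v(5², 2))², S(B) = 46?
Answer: 305/287 ≈ 1.0627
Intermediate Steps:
b = 64 (b = (4 + 4)² = 8² = 64)
(S(51) + 1479)/(1371 + b) = (46 + 1479)/(1371 + 64) = 1525/1435 = 1525*(1/1435) = 305/287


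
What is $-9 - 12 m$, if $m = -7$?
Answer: $75$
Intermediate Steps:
$-9 - 12 m = -9 - -84 = -9 + 84 = 75$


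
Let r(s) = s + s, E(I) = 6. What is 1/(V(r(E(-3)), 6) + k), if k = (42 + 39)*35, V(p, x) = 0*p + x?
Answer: 1/2841 ≈ 0.00035199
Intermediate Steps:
r(s) = 2*s
V(p, x) = x (V(p, x) = 0 + x = x)
k = 2835 (k = 81*35 = 2835)
1/(V(r(E(-3)), 6) + k) = 1/(6 + 2835) = 1/2841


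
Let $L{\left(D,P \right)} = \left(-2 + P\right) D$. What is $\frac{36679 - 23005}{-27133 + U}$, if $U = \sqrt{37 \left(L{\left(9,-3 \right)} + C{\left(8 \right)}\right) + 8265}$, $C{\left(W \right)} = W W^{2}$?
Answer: $- \frac{371016642}{736174145} - \frac{27348 \sqrt{6386}}{736174145} \approx -0.50695$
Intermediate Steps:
$C{\left(W \right)} = W^{3}$
$L{\left(D,P \right)} = D \left(-2 + P\right)$
$U = 2 \sqrt{6386}$ ($U = \sqrt{37 \left(9 \left(-2 - 3\right) + 8^{3}\right) + 8265} = \sqrt{37 \left(9 \left(-5\right) + 512\right) + 8265} = \sqrt{37 \left(-45 + 512\right) + 8265} = \sqrt{37 \cdot 467 + 8265} = \sqrt{17279 + 8265} = \sqrt{25544} = 2 \sqrt{6386} \approx 159.82$)
$\frac{36679 - 23005}{-27133 + U} = \frac{36679 - 23005}{-27133 + 2 \sqrt{6386}} = \frac{13674}{-27133 + 2 \sqrt{6386}}$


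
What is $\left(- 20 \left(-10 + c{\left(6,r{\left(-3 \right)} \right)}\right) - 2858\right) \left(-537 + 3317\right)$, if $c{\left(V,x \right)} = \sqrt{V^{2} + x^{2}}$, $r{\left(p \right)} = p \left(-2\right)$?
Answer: $-7389240 - 333600 \sqrt{2} \approx -7.861 \cdot 10^{6}$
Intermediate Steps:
$r{\left(p \right)} = - 2 p$
$\left(- 20 \left(-10 + c{\left(6,r{\left(-3 \right)} \right)}\right) - 2858\right) \left(-537 + 3317\right) = \left(- 20 \left(-10 + \sqrt{6^{2} + \left(\left(-2\right) \left(-3\right)\right)^{2}}\right) - 2858\right) \left(-537 + 3317\right) = \left(- 20 \left(-10 + \sqrt{36 + 6^{2}}\right) - 2858\right) 2780 = \left(- 20 \left(-10 + \sqrt{36 + 36}\right) - 2858\right) 2780 = \left(- 20 \left(-10 + \sqrt{72}\right) - 2858\right) 2780 = \left(- 20 \left(-10 + 6 \sqrt{2}\right) - 2858\right) 2780 = \left(\left(200 - 120 \sqrt{2}\right) - 2858\right) 2780 = \left(-2658 - 120 \sqrt{2}\right) 2780 = -7389240 - 333600 \sqrt{2}$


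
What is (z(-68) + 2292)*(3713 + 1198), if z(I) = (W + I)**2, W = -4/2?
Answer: 35319912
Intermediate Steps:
W = -2 (W = -4*1/2 = -2)
z(I) = (-2 + I)**2
(z(-68) + 2292)*(3713 + 1198) = ((-2 - 68)**2 + 2292)*(3713 + 1198) = ((-70)**2 + 2292)*4911 = (4900 + 2292)*4911 = 7192*4911 = 35319912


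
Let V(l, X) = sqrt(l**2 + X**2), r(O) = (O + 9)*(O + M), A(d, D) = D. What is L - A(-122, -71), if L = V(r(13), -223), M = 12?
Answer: 71 + sqrt(352229) ≈ 664.49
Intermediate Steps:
r(O) = (9 + O)*(12 + O) (r(O) = (O + 9)*(O + 12) = (9 + O)*(12 + O))
V(l, X) = sqrt(X**2 + l**2)
L = sqrt(352229) (L = sqrt((-223)**2 + (108 + 13**2 + 21*13)**2) = sqrt(49729 + (108 + 169 + 273)**2) = sqrt(49729 + 550**2) = sqrt(49729 + 302500) = sqrt(352229) ≈ 593.49)
L - A(-122, -71) = sqrt(352229) - 1*(-71) = sqrt(352229) + 71 = 71 + sqrt(352229)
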